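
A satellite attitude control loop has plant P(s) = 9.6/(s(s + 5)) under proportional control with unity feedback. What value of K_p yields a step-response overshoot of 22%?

K_p = 3.45

From %OS = 100·exp(−πζ/√(1−ζ²)) = 22%, ζ = −ln(0.22)/√(π²+ln²(0.22)) = 0.4342.
Characteristic equation s² + 5s + 9.6K_p = 0 gives ζ = 5/(2√(9.6K_p)).
Setting ζ = 0.4342: √(9.6K_p) = 5/(2·0.4342) = 5.758, so K_p = 33.16/9.6 = 3.45.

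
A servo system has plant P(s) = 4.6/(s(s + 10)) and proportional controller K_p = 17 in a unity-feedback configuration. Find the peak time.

T_p = 0.431 s

Closed-loop characteristic equation: s² + 10s + 78.2 = 0, so ω_n = 8.843 rad/s and ζ = 10/(2·8.843) = 0.5654.
Damped frequency ω_d = ω_n√(1−ζ²) = 7.294 rad/s, so peak time T_p = π/ω_d = 0.431 s.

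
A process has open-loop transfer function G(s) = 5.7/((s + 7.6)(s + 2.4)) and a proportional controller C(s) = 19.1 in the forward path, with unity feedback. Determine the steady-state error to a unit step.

0.143

The loop is type 0. Static position error constant K_pos = C(0)·G(0) = 19.1·0.3125 = 5.969.
Steady-state error to a unit step: e_ss = 1/(1+K_pos) = 1/6.969 = 0.143.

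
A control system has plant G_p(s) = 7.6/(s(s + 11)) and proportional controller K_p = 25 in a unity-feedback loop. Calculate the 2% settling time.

The closed-loop denominator s² + 11s + 190 gives ω_n = √190 = 13.78 and ζ = 11/(2ω_n) = 0.399.
2% settling time T_s ≈ 4/(ζω_n) = 4/5.5 = 0.727 s.

T_s ≈ 0.727 s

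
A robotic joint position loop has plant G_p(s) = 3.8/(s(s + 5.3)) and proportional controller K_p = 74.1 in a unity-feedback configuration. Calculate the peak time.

From 1 + K_pG_p(s) = 0: s² + 5.3s + 281.6 = 0 ⇒ ω_n = 16.78, ζ = 0.1579.
Damped frequency ω_d = ω_n√(1−ζ²) = 16.57 rad/s, so peak time T_p = π/ω_d = 0.19 s.

T_p = 0.19 s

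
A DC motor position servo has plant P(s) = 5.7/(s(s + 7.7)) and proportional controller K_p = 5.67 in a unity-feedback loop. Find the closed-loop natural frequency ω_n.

ω_n = 5.68 rad/s

With unity feedback the closed-loop characteristic equation is s² + 7.7s + 5.67·5.7 = s² + 7.7s + 32.32 = 0.
Matching s² + 2ζω_n s + ω_n²: ω_n = √32.32 = 5.685 rad/s and 2ζω_n = 7.7, so ζ = 7.7/(2·5.685) = 0.677.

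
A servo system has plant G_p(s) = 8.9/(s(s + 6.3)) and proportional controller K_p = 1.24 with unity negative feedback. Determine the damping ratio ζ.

The closed-loop denominator is s(s+6.3) + 1.24·8.9 = s² + 6.3s + 11.04.
So ω_n² = 11.04 ⇒ ω_n = 3.322 rad/s, and ζ = 6.3/(2ω_n) = 0.948.

ζ = 0.948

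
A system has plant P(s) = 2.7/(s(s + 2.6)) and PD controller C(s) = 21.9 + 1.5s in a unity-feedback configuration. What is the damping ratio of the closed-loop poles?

Forward path: (21.9 + 1.5s)·2.7/(s(s+2.6)). The closed-loop characteristic equation is s² + (2.6 + 2.7·1.5)s + 2.7·21.9 = 0.
That is s² + 6.65s + 59.13 = 0, so ω_n = 7.69 rad/s and ζ = 6.65/(2·7.69) = 0.4324.

ζ = 0.432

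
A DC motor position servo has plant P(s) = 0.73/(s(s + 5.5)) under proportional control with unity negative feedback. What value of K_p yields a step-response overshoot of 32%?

K_p = 89.1

From %OS = 100·exp(−πζ/√(1−ζ²)) = 32%, ζ = −ln(0.32)/√(π²+ln²(0.32)) = 0.341.
Characteristic equation s² + 5.5s + 0.73K_p = 0 gives ζ = 5.5/(2√(0.73K_p)).
Setting ζ = 0.341: √(0.73K_p) = 5.5/(2·0.341) = 8.065, so K_p = 65.05/0.73 = 89.1.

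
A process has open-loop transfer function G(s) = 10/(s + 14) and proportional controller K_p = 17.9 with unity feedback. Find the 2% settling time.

Closed-loop transfer function: T(s) = K_p·G(s)/(1 + K_p·G(s)) = 179/(s + 14 + 179) = 179/(s + 193).
Time constant τ = 1/193 = 0.005181 s, so the 2% settling time is about 4τ = 0.0207 s.

T_s ≈ 0.0207 s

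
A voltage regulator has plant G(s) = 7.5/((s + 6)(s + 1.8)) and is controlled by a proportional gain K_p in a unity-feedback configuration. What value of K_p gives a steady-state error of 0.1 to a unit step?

For a type-0 loop with proportional control, e_ss = 1/(1 + K_p·G(0)).
G(0) = 0.6944. Require 1/(1 + K_p·0.6944) = 0.1, so 1 + 0.6944·K_p = 10.
K_p = (10 − 1)/0.6944 = 13.

K_p = 13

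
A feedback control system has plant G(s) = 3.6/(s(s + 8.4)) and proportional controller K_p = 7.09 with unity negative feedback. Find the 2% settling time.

T_s ≈ 0.952 s

From 1 + K_pG(s) = 0: s² + 8.4s + 25.52 = 0 ⇒ ω_n = 5.052, ζ = 0.8313.
2% settling time T_s ≈ 4/(ζω_n) = 4/4.2 = 0.952 s.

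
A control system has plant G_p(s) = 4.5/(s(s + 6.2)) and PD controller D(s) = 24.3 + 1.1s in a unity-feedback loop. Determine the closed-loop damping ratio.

ζ = 0.533

Forward path: (24.3 + 1.1s)·4.5/(s(s+6.2)). The closed-loop characteristic equation is s² + (6.2 + 4.5·1.1)s + 4.5·24.3 = 0.
That is s² + 11.15s + 109.4 = 0, so ω_n = 10.46 rad/s and ζ = 11.15/(2·10.46) = 0.5331.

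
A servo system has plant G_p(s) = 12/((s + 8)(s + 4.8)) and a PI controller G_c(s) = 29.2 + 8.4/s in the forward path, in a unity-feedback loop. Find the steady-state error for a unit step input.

The open loop G_c(s)G_p(s) has a pole at the origin (type 1), so the static position error constant is infinite and e_ss = 1/(1+∞) = 0.

0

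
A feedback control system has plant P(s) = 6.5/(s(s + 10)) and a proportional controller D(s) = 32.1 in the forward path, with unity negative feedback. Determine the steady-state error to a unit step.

The open loop D(s)P(s) has a pole at the origin (type 1), so the static position error constant is infinite and e_ss = 1/(1+∞) = 0.

0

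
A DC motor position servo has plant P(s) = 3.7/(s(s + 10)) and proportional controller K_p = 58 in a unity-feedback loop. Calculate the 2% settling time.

T_s ≈ 0.8 s

From 1 + K_pP(s) = 0: s² + 10s + 214.6 = 0 ⇒ ω_n = 14.65, ζ = 0.3413.
2% settling time T_s ≈ 4/(ζω_n) = 4/5 = 0.8 s.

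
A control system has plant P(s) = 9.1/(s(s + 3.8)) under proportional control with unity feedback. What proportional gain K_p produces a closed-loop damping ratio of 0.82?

K_p = 0.59

Closed-loop characteristic equation: s² + 3.8s + K_p·9.1 = 0.
So ω_n = √(9.1K_p) and 2ζω_n = 3.8, giving ζ = 3.8/(2√(9.1K_p)).
Setting ζ = 0.82: √(9.1K_p) = 3.8/(2·0.82) = 2.317, so K_p = 5.369/9.1 = 0.59.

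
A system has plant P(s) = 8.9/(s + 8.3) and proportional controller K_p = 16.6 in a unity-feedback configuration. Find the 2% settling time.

T_s ≈ 0.0256 s

Closed-loop transfer function: T(s) = K_p·P(s)/(1 + K_p·P(s)) = 147.7/(s + 8.3 + 147.7) = 147.7/(s + 156).
Time constant τ = 1/156 = 0.006409 s, so the 2% settling time is about 4τ = 0.0256 s.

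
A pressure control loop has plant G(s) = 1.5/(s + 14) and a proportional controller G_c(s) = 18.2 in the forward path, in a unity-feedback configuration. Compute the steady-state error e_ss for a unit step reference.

0.339

The loop is type 0. Static position error constant K_pos = G_c(0)·G(0) = 18.2·0.1071 = 1.95.
Steady-state error to a unit step: e_ss = 1/(1+K_pos) = 1/2.95 = 0.339.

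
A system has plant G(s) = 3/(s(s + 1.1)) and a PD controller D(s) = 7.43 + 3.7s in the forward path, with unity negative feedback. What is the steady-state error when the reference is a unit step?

0

The open loop D(s)G(s) has a pole at the origin (type 1), so the static position error constant is infinite and e_ss = 1/(1+∞) = 0.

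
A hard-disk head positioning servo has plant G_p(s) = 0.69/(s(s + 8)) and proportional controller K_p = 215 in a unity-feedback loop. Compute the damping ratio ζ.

1 + K_p·G_p(s) = 0 gives s² + 8s + 148.3 = 0.
So ω_n² = 148.3 ⇒ ω_n = 12.18 rad/s, and ζ = 8/(2ω_n) = 0.328.

ζ = 0.328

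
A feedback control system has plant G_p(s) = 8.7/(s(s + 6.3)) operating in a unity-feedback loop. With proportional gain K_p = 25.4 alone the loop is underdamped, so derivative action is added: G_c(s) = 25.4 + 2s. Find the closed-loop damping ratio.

Forward path: (25.4 + 2s)·8.7/(s(s+6.3)). The closed-loop characteristic equation is s² + (6.3 + 8.7·2)s + 8.7·25.4 = 0.
That is s² + 23.7s + 221 = 0, so ω_n = 14.87 rad/s and ζ = 23.7/(2·14.87) = 0.7972.

ζ = 0.797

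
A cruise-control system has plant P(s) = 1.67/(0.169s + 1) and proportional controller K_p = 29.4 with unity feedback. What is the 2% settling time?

T_s ≈ 0.0135 s

Closed loop: T(s) = K_p·P/(1+K_p·P) = 49.1/(0.169s + 1 + 49.1), with pole at s = −(1 + 49.1)/0.169 = −296.4.
τ = 1/296.4 = 0.003373 s, so 2% settling time ≈ 4τ = 0.0135 s.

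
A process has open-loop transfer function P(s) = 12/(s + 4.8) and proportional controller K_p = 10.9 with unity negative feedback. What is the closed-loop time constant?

τ = 0.00737 s

Closed-loop transfer function: T(s) = K_p·P(s)/(1 + K_p·P(s)) = 130.8/(s + 4.8 + 130.8) = 130.8/(s + 135.6).
Time constant τ = 1/135.6 = 0.00737 s.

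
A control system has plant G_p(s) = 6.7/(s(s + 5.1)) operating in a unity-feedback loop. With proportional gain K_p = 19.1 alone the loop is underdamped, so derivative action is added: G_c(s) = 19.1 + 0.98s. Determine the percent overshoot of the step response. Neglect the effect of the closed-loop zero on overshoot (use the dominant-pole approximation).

15.1%

Forward path: (19.1 + 0.98s)·6.7/(s(s+5.1)). The closed-loop characteristic equation is s² + (5.1 + 6.7·0.98)s + 6.7·19.1 = 0.
That is s² + 11.67s + 128 = 0, so ω_n = 11.31 rad/s and ζ = 11.67/(2·11.31) = 0.5156.
%OS = 100·exp(−πζ/√(1−ζ²)) = 15.1%.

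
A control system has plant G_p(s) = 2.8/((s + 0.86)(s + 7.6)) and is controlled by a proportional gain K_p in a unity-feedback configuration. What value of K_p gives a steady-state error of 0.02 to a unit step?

K_p = 114

The loop is type 0, so e_ss(step) = 1/(1 + K_pos) with K_pos = K_p·G_p(0).
G_p(0) = 0.4284. Require 1/(1 + K_p·0.4284) = 0.02, so 1 + 0.4284·K_p = 50.
K_p = (50 − 1)/0.4284 = 114.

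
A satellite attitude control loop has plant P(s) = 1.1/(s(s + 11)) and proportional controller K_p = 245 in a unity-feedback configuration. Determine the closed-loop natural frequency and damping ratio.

With unity feedback the closed-loop characteristic equation is s² + 11s + 245·1.1 = s² + 11s + 269.5 = 0.
So ω_n² = 269.5 ⇒ ω_n = 16.42 rad/s, and ζ = 11/(2ω_n) = 0.335.

ω_n = 16.4 rad/s, ζ = 0.335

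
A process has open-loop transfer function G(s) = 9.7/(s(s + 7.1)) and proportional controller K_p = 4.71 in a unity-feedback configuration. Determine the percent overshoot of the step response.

From 1 + K_pG(s) = 0: s² + 7.1s + 45.69 = 0 ⇒ ω_n = 6.759, ζ = 0.5252.
%OS = 100·exp(−πζ/√(1−ζ²)) = 100·exp(−π·0.5252/√0.7242) = 14.4%.

14.4%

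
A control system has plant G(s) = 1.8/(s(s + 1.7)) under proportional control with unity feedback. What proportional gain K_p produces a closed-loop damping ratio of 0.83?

K_p = 0.583

Closed-loop characteristic equation: s² + 1.7s + K_p·1.8 = 0.
So ω_n = √(1.8K_p) and 2ζω_n = 1.7, giving ζ = 1.7/(2√(1.8K_p)).
Setting ζ = 0.83: √(1.8K_p) = 1.7/(2·0.83) = 1.024, so K_p = 1.049/1.8 = 0.583.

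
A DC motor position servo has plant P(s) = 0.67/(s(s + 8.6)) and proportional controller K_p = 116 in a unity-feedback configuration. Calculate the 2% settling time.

From 1 + K_pP(s) = 0: s² + 8.6s + 77.72 = 0 ⇒ ω_n = 8.816, ζ = 0.4878.
2% settling time T_s ≈ 4/(ζω_n) = 4/4.3 = 0.93 s.

T_s ≈ 0.93 s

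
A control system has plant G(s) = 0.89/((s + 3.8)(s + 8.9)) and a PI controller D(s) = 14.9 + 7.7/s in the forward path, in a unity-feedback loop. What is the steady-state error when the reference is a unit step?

The open loop D(s)G(s) has a pole at the origin (type 1), so the static position error constant is infinite and e_ss = 1/(1+∞) = 0.

0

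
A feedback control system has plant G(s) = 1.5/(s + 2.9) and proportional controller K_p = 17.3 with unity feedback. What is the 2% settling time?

Closed-loop transfer function: T(s) = K_p·G(s)/(1 + K_p·G(s)) = 25.95/(s + 2.9 + 25.95) = 25.95/(s + 28.85).
Time constant τ = 1/28.85 = 0.03466 s, so the 2% settling time is about 4τ = 0.139 s.

T_s ≈ 0.139 s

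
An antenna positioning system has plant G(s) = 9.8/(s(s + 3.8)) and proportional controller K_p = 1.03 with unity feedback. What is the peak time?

Closed-loop characteristic equation: s² + 3.8s + 10.09 = 0, so ω_n = 3.177 rad/s and ζ = 3.8/(2·3.177) = 0.598.
Damped frequency ω_d = ω_n√(1−ζ²) = 2.546 rad/s, so peak time T_p = π/ω_d = 1.23 s.

T_p = 1.23 s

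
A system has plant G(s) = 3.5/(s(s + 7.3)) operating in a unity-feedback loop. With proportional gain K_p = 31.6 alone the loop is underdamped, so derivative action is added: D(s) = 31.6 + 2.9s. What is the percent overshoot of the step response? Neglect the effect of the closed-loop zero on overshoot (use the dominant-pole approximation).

0.939%

Forward path: (31.6 + 2.9s)·3.5/(s(s+7.3)). The closed-loop characteristic equation is s² + (7.3 + 3.5·2.9)s + 3.5·31.6 = 0.
That is s² + 17.45s + 110.6 = 0, so ω_n = 10.52 rad/s and ζ = 17.45/(2·10.52) = 0.8296.
%OS = 100·exp(−πζ/√(1−ζ²)) = 0.939%.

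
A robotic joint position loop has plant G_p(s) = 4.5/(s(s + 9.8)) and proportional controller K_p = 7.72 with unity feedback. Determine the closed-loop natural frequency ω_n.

ω_n = 5.89 rad/s

1 + K_p·G_p(s) = 0 gives s² + 9.8s + 34.74 = 0.
Matching s² + 2ζω_n s + ω_n²: ω_n = √34.74 = 5.894 rad/s and 2ζω_n = 9.8, so ζ = 9.8/(2·5.894) = 0.831.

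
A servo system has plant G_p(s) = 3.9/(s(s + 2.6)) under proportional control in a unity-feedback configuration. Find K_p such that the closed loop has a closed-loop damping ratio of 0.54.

K_p = 1.49

Closed-loop characteristic equation: s² + 2.6s + K_p·3.9 = 0.
So ω_n = √(3.9K_p) and 2ζω_n = 2.6, giving ζ = 2.6/(2√(3.9K_p)).
Setting ζ = 0.54: √(3.9K_p) = 2.6/(2·0.54) = 2.407, so K_p = 5.796/3.9 = 1.49.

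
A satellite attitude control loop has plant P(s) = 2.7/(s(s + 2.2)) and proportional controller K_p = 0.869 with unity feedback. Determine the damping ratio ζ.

With unity feedback the closed-loop characteristic equation is s² + 2.2s + 0.869·2.7 = s² + 2.2s + 2.346 = 0.
So ω_n² = 2.346 ⇒ ω_n = 1.532 rad/s, and ζ = 2.2/(2ω_n) = 0.718.

ζ = 0.718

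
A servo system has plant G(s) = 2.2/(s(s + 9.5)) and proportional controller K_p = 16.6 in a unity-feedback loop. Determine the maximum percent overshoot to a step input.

From 1 + K_pG(s) = 0: s² + 9.5s + 36.52 = 0 ⇒ ω_n = 6.043, ζ = 0.786.
%OS = 100·exp(−πζ/√(1−ζ²)) = 100·exp(−π·0.786/√0.3822) = 1.84%.

1.84%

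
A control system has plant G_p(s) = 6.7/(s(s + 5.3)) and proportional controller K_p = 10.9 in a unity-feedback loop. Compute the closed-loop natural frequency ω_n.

With unity feedback the closed-loop characteristic equation is s² + 5.3s + 10.9·6.7 = s² + 5.3s + 73.03 = 0.
So ω_n² = 73.03 ⇒ ω_n = 8.546 rad/s, and ζ = 5.3/(2ω_n) = 0.31.

ω_n = 8.55 rad/s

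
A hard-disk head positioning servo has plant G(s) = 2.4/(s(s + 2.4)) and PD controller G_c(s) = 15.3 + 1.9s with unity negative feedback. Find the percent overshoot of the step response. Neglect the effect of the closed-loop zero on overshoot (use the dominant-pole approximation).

Forward path: (15.3 + 1.9s)·2.4/(s(s+2.4)). The closed-loop characteristic equation is s² + (2.4 + 2.4·1.9)s + 2.4·15.3 = 0.
That is s² + 6.96s + 36.72 = 0, so ω_n = 6.06 rad/s and ζ = 6.96/(2·6.06) = 0.5743.
%OS = 100·exp(−πζ/√(1−ζ²)) = 11%.

11%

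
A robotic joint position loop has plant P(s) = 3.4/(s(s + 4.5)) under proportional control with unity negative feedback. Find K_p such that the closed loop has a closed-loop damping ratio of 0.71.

K_p = 2.95

Closed-loop characteristic equation: s² + 4.5s + K_p·3.4 = 0.
So ω_n = √(3.4K_p) and 2ζω_n = 4.5, giving ζ = 4.5/(2√(3.4K_p)).
Setting ζ = 0.71: √(3.4K_p) = 4.5/(2·0.71) = 3.169, so K_p = 10.04/3.4 = 2.95.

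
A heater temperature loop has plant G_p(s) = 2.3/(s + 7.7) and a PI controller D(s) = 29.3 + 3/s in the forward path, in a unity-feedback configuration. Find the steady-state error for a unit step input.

0

The open loop D(s)G_p(s) has a pole at the origin (type 1), so the static position error constant is infinite and e_ss = 1/(1+∞) = 0.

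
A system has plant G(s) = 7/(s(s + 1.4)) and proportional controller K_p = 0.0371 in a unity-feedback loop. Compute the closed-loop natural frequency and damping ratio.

The closed-loop denominator is s(s+1.4) + 0.0371·7 = s² + 1.4s + 0.2597.
So ω_n² = 0.2597 ⇒ ω_n = 0.5096 rad/s, and ζ = 1.4/(2ω_n) = 1.37.

ω_n = 0.51 rad/s, ζ = 1.37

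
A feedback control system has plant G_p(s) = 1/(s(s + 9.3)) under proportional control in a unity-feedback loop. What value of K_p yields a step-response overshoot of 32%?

K_p = 186

From %OS = 100·exp(−πζ/√(1−ζ²)) = 32%, ζ = −ln(0.32)/√(π²+ln²(0.32)) = 0.341.
Characteristic equation s² + 9.3s + 1K_p = 0 gives ζ = 9.3/(2√(1K_p)).
Setting ζ = 0.341: √(1K_p) = 9.3/(2·0.341) = 13.64, so K_p = 186/1 = 186.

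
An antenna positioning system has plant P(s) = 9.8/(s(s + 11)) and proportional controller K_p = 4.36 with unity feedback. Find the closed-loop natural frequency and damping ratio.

1 + K_p·P(s) = 0 gives s² + 11s + 42.73 = 0.
Matching s² + 2ζω_n s + ω_n²: ω_n = √42.73 = 6.537 rad/s and 2ζω_n = 11, so ζ = 11/(2·6.537) = 0.841.

ω_n = 6.54 rad/s, ζ = 0.841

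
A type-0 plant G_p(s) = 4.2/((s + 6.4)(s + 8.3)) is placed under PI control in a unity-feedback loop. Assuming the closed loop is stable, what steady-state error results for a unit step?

0

The PI controller's integrator makes the forward path type 1, so e_ss to a step is zero.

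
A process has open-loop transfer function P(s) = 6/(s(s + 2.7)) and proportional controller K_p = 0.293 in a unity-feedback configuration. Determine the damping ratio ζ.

ζ = 1.02

With unity feedback the closed-loop characteristic equation is s² + 2.7s + 0.293·6 = s² + 2.7s + 1.758 = 0.
So ω_n² = 1.758 ⇒ ω_n = 1.326 rad/s, and ζ = 2.7/(2ω_n) = 1.02.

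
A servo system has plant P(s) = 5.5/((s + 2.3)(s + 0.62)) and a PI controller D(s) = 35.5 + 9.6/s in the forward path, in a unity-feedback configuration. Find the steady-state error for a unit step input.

0

The open loop D(s)P(s) has a pole at the origin (type 1), so the static position error constant is infinite and e_ss = 1/(1+∞) = 0.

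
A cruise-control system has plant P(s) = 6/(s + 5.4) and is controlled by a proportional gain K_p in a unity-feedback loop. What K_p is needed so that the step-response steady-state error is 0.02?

The loop is type 0, so e_ss(step) = 1/(1 + K_pos) with K_pos = K_p·P(0).
P(0) = 1.111. Require 1/(1 + K_p·1.111) = 0.02, so 1 + 1.111·K_p = 50.
K_p = (50 − 1)/1.111 = 44.1.

K_p = 44.1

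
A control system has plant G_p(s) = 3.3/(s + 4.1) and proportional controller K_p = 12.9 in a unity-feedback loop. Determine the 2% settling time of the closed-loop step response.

Closed-loop transfer function: T(s) = K_p·G_p(s)/(1 + K_p·G_p(s)) = 42.57/(s + 4.1 + 42.57) = 42.57/(s + 46.67).
Time constant τ = 1/46.67 = 0.02143 s, so the 2% settling time is about 4τ = 0.0857 s.

T_s ≈ 0.0857 s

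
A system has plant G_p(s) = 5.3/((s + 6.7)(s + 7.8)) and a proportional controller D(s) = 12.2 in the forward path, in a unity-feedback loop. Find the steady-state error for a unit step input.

0.447

The loop is type 0. Static position error constant K_pos = D(0)·G_p(0) = 12.2·0.1014 = 1.237.
Steady-state error to a unit step: e_ss = 1/(1+K_pos) = 1/2.237 = 0.447.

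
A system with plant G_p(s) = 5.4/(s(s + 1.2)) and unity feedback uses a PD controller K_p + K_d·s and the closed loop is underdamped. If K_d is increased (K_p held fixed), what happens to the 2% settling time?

decrease

Characteristic equation s² + (1.2 + 5.4K_d)s + 5.4K_p = 0: raising K_d increases ζω_n = (1.2+5.4K_d)/2 while the loop stays underdamped, so T_s ≈ 4/(ζω_n) decreases.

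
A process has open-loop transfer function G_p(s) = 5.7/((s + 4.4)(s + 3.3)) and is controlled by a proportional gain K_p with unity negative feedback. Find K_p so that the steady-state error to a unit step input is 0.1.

The loop is type 0, so e_ss(step) = 1/(1 + K_pos) with K_pos = K_p·G_p(0).
G_p(0) = 0.3926. Require 1/(1 + K_p·0.3926) = 0.1, so 1 + 0.3926·K_p = 10.
K_p = (10 − 1)/0.3926 = 22.9.

K_p = 22.9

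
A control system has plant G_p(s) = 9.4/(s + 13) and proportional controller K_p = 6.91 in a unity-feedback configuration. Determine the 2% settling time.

T_s ≈ 0.0513 s

Closed-loop transfer function: T(s) = K_p·G_p(s)/(1 + K_p·G_p(s)) = 64.95/(s + 13 + 64.95) = 64.95/(s + 77.95).
Time constant τ = 1/77.95 = 0.01283 s, so the 2% settling time is about 4τ = 0.0513 s.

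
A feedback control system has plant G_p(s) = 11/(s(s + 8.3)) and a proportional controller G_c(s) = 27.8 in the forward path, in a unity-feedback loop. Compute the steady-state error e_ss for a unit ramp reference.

0.0271

The loop has one pole at the origin (type 1). Velocity error constant K_v = lim_{s→0} s·G_c(s)G_p(s) = 27.8·11/8.3 = 36.84.
Steady-state error to a unit ramp: e_ss = 1/K_v = 0.0271.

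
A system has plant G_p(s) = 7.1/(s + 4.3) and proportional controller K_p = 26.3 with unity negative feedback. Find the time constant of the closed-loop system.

Closed-loop transfer function: T(s) = K_p·G_p(s)/(1 + K_p·G_p(s)) = 186.7/(s + 4.3 + 186.7) = 186.7/(s + 191).
Time constant τ = 1/191 = 0.00523 s.

τ = 0.00523 s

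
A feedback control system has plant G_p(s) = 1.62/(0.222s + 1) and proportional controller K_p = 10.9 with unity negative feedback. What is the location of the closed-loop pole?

s = -84.05

Closed loop: T(s) = K_p·G_p/(1+K_p·G_p) = 17.66/(0.222s + 1 + 17.66), with pole at s = −(1 + 17.66)/0.222 = −84.05.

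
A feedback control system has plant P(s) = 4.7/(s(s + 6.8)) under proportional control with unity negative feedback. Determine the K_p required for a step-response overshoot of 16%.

From %OS = 100·exp(−πζ/√(1−ζ²)) = 16%, ζ = −ln(0.16)/√(π²+ln²(0.16)) = 0.5039.
Characteristic equation s² + 6.8s + 4.7K_p = 0 gives ζ = 6.8/(2√(4.7K_p)).
Setting ζ = 0.5039: √(4.7K_p) = 6.8/(2·0.5039) = 6.748, so K_p = 45.53/4.7 = 9.69.

K_p = 9.69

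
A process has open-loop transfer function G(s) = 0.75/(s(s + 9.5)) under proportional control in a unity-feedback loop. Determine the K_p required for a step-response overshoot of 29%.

From %OS = 100·exp(−πζ/√(1−ζ²)) = 29%, ζ = −ln(0.29)/√(π²+ln²(0.29)) = 0.3666.
Characteristic equation s² + 9.5s + 0.75K_p = 0 gives ζ = 9.5/(2√(0.75K_p)).
Setting ζ = 0.3666: √(0.75K_p) = 9.5/(2·0.3666) = 12.96, so K_p = 167.9/0.75 = 224.

K_p = 224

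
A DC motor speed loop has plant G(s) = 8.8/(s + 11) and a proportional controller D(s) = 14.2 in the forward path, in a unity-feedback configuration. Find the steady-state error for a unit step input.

0.0809

The loop is type 0. Static position error constant K_pos = D(0)·G(0) = 14.2·0.8 = 11.36.
Steady-state error to a unit step: e_ss = 1/(1+K_pos) = 1/12.36 = 0.0809.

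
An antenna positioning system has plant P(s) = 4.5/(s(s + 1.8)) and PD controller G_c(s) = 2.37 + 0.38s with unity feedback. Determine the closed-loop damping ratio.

Forward path: (2.37 + 0.38s)·4.5/(s(s+1.8)). The closed-loop characteristic equation is s² + (1.8 + 4.5·0.38)s + 4.5·2.37 = 0.
That is s² + 3.51s + 10.67 = 0, so ω_n = 3.266 rad/s and ζ = 3.51/(2·3.266) = 0.5374.

ζ = 0.537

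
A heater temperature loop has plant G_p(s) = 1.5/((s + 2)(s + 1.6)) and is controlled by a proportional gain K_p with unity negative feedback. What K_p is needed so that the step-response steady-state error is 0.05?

For a type-0 loop with proportional control, e_ss = 1/(1 + K_p·G_p(0)).
G_p(0) = 0.4688. Require 1/(1 + K_p·0.4688) = 0.05, so 1 + 0.4688·K_p = 20.
K_p = (20 − 1)/0.4688 = 40.5.

K_p = 40.5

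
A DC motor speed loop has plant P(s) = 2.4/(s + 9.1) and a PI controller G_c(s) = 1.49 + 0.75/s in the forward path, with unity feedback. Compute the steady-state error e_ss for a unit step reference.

0

The open loop G_c(s)P(s) has a pole at the origin (type 1), so the static position error constant is infinite and e_ss = 1/(1+∞) = 0.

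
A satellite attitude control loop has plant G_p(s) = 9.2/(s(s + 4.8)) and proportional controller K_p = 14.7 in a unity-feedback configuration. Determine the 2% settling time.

The closed-loop denominator s² + 4.8s + 135.2 gives ω_n = √135.2 = 11.63 and ζ = 4.8/(2ω_n) = 0.2064.
2% settling time T_s ≈ 4/(ζω_n) = 4/2.4 = 1.67 s.

T_s ≈ 1.67 s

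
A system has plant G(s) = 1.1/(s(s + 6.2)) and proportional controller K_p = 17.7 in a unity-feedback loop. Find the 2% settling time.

Closed-loop characteristic equation: s² + 6.2s + 19.47 = 0, so ω_n = 4.412 rad/s and ζ = 6.2/(2·4.412) = 0.7026.
2% settling time T_s ≈ 4/(ζω_n) = 4/3.1 = 1.29 s.

T_s ≈ 1.29 s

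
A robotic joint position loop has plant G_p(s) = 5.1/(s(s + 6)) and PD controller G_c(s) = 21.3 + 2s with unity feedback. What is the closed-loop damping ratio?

Forward path: (21.3 + 2s)·5.1/(s(s+6)). The closed-loop characteristic equation is s² + (6 + 5.1·2)s + 5.1·21.3 = 0.
That is s² + 16.2s + 108.6 = 0, so ω_n = 10.42 rad/s and ζ = 16.2/(2·10.42) = 0.7772.

ζ = 0.777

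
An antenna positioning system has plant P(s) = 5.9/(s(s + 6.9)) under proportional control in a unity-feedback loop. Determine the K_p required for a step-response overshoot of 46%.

From %OS = 100·exp(−πζ/√(1−ζ²)) = 46%, ζ = −ln(0.46)/√(π²+ln²(0.46)) = 0.24.
Characteristic equation s² + 6.9s + 5.9K_p = 0 gives ζ = 6.9/(2√(5.9K_p)).
Setting ζ = 0.24: √(5.9K_p) = 6.9/(2·0.24) = 14.38, so K_p = 206.7/5.9 = 35.

K_p = 35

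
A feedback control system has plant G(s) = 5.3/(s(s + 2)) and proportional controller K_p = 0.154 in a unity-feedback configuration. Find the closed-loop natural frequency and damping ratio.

ω_n = 0.903 rad/s, ζ = 1.11

With unity feedback the closed-loop characteristic equation is s² + 2s + 0.154·5.3 = s² + 2s + 0.8162 = 0.
Matching s² + 2ζω_n s + ω_n²: ω_n = √0.8162 = 0.9034 rad/s and 2ζω_n = 2, so ζ = 2/(2·0.9034) = 1.11.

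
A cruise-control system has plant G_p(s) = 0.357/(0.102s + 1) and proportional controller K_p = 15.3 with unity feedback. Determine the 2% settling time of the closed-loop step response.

Closed loop: T(s) = K_p·G_p/(1+K_p·G_p) = 5.462/(0.102s + 1 + 5.462), with pole at s = −(1 + 5.462)/0.102 = −63.35.
τ = 1/63.35 = 0.01578 s, so 2% settling time ≈ 4τ = 0.0631 s.

T_s ≈ 0.0631 s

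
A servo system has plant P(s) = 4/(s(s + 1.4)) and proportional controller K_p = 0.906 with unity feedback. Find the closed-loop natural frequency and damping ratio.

ω_n = 1.9 rad/s, ζ = 0.368

1 + K_p·P(s) = 0 gives s² + 1.4s + 3.624 = 0.
So ω_n² = 3.624 ⇒ ω_n = 1.904 rad/s, and ζ = 1.4/(2ω_n) = 0.368.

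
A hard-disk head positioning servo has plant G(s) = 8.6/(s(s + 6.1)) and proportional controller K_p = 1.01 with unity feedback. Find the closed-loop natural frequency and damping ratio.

1 + K_p·G(s) = 0 gives s² + 6.1s + 8.686 = 0.
Matching s² + 2ζω_n s + ω_n²: ω_n = √8.686 = 2.947 rad/s and 2ζω_n = 6.1, so ζ = 6.1/(2·2.947) = 1.03.

ω_n = 2.95 rad/s, ζ = 1.03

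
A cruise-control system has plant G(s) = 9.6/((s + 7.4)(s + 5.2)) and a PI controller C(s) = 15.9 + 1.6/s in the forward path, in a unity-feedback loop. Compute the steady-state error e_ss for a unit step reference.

0

The open loop C(s)G(s) has a pole at the origin (type 1), so the static position error constant is infinite and e_ss = 1/(1+∞) = 0.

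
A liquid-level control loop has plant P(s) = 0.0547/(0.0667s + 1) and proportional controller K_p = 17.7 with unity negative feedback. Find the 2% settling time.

T_s ≈ 0.136 s

Closed loop: T(s) = K_p·P/(1+K_p·P) = 0.9682/(0.0667s + 1 + 0.9682), with pole at s = −(1 + 0.9682)/0.0667 = −29.51.
τ = 1/29.51 = 0.03389 s, so 2% settling time ≈ 4τ = 0.136 s.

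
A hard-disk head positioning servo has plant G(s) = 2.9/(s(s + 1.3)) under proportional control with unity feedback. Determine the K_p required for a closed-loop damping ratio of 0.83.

K_p = 0.211

Closed-loop characteristic equation: s² + 1.3s + K_p·2.9 = 0.
So ω_n = √(2.9K_p) and 2ζω_n = 1.3, giving ζ = 1.3/(2√(2.9K_p)).
Setting ζ = 0.83: √(2.9K_p) = 1.3/(2·0.83) = 0.7831, so K_p = 0.6133/2.9 = 0.211.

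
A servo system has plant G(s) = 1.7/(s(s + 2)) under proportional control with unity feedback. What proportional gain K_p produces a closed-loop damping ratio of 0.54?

K_p = 2.02

Closed-loop characteristic equation: s² + 2s + K_p·1.7 = 0.
So ω_n = √(1.7K_p) and 2ζω_n = 2, giving ζ = 2/(2√(1.7K_p)).
Setting ζ = 0.54: √(1.7K_p) = 2/(2·0.54) = 1.852, so K_p = 3.429/1.7 = 2.02.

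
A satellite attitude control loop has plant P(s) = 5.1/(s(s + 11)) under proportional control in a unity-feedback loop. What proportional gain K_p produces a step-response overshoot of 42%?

From %OS = 100·exp(−πζ/√(1−ζ²)) = 42%, ζ = −ln(0.42)/√(π²+ln²(0.42)) = 0.2662.
Characteristic equation s² + 11s + 5.1K_p = 0 gives ζ = 11/(2√(5.1K_p)).
Setting ζ = 0.2662: √(5.1K_p) = 11/(2·0.2662) = 20.66, so K_p = 427/5.1 = 83.7.

K_p = 83.7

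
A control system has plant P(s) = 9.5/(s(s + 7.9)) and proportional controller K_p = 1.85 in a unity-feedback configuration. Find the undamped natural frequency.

1 + K_p·P(s) = 0 gives s² + 7.9s + 17.57 = 0.
So ω_n² = 17.57 ⇒ ω_n = 4.192 rad/s, and ζ = 7.9/(2ω_n) = 0.942.

ω_n = 4.19 rad/s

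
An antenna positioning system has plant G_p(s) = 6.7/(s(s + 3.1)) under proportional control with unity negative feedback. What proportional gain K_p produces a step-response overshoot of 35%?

K_p = 3.57

From %OS = 100·exp(−πζ/√(1−ζ²)) = 35%, ζ = −ln(0.35)/√(π²+ln²(0.35)) = 0.3169.
Characteristic equation s² + 3.1s + 6.7K_p = 0 gives ζ = 3.1/(2√(6.7K_p)).
Setting ζ = 0.3169: √(6.7K_p) = 3.1/(2·0.3169) = 4.891, so K_p = 23.92/6.7 = 3.57.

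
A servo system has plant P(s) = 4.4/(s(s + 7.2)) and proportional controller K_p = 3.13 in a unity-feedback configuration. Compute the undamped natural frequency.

ω_n = 3.71 rad/s

With unity feedback the closed-loop characteristic equation is s² + 7.2s + 3.13·4.4 = s² + 7.2s + 13.77 = 0.
So ω_n² = 13.77 ⇒ ω_n = 3.711 rad/s, and ζ = 7.2/(2ω_n) = 0.97.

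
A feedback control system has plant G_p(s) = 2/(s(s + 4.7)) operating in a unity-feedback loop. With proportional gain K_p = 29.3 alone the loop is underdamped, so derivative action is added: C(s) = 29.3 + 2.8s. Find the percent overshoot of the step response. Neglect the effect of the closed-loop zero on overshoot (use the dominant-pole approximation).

5.75%

Forward path: (29.3 + 2.8s)·2/(s(s+4.7)). The closed-loop characteristic equation is s² + (4.7 + 2·2.8)s + 2·29.3 = 0.
That is s² + 10.3s + 58.6 = 0, so ω_n = 7.655 rad/s and ζ = 10.3/(2·7.655) = 0.6728.
%OS = 100·exp(−πζ/√(1−ζ²)) = 5.75%.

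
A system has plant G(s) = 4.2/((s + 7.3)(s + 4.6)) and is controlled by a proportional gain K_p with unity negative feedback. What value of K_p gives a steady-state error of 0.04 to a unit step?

K_p = 192

For a type-0 loop with proportional control, e_ss = 1/(1 + K_p·G(0)).
G(0) = 0.1251. Require 1/(1 + K_p·0.1251) = 0.04, so 1 + 0.1251·K_p = 25.
K_p = (25 − 1)/0.1251 = 192.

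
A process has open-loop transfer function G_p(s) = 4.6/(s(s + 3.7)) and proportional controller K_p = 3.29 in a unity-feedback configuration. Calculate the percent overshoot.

18.3%

From 1 + K_pG_p(s) = 0: s² + 3.7s + 15.13 = 0 ⇒ ω_n = 3.89, ζ = 0.4755.
%OS = 100·exp(−πζ/√(1−ζ²)) = 100·exp(−π·0.4755/√0.7739) = 18.3%.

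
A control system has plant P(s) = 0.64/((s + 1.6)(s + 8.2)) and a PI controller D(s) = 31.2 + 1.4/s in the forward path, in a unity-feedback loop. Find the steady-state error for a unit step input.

0

The open loop D(s)P(s) has a pole at the origin (type 1), so the static position error constant is infinite and e_ss = 1/(1+∞) = 0.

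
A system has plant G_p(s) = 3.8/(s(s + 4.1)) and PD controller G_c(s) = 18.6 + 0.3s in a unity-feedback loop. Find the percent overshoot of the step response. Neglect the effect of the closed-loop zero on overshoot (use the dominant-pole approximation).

35.7%

Forward path: (18.6 + 0.3s)·3.8/(s(s+4.1)). The closed-loop characteristic equation is s² + (4.1 + 3.8·0.3)s + 3.8·18.6 = 0.
That is s² + 5.24s + 70.68 = 0, so ω_n = 8.407 rad/s and ζ = 5.24/(2·8.407) = 0.3116.
%OS = 100·exp(−πζ/√(1−ζ²)) = 35.7%.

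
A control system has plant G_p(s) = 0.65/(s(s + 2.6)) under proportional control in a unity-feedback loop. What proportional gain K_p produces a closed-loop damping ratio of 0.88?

K_p = 3.36

Closed-loop characteristic equation: s² + 2.6s + K_p·0.65 = 0.
So ω_n = √(0.65K_p) and 2ζω_n = 2.6, giving ζ = 2.6/(2√(0.65K_p)).
Setting ζ = 0.88: √(0.65K_p) = 2.6/(2·0.88) = 1.477, so K_p = 2.182/0.65 = 3.36.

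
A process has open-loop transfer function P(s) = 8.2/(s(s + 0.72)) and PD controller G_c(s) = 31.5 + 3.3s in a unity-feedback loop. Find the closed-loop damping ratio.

ζ = 0.864

Forward path: (31.5 + 3.3s)·8.2/(s(s+0.72)). The closed-loop characteristic equation is s² + (0.72 + 8.2·3.3)s + 8.2·31.5 = 0.
That is s² + 27.78s + 258.3 = 0, so ω_n = 16.07 rad/s and ζ = 27.78/(2·16.07) = 0.8643.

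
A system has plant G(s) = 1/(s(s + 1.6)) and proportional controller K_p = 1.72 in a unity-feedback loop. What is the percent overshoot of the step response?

Closed-loop characteristic equation: s² + 1.6s + 1.72 = 0, so ω_n = 1.311 rad/s and ζ = 1.6/(2·1.311) = 0.61.
%OS = 100·exp(−πζ/√(1−ζ²)) = 100·exp(−π·0.61/√0.6279) = 8.91%.

8.91%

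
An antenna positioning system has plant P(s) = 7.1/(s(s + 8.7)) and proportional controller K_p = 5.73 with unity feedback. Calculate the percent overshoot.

5.34%

The closed-loop denominator s² + 8.7s + 40.68 gives ω_n = √40.68 = 6.378 and ζ = 8.7/(2ω_n) = 0.682.
%OS = 100·exp(−πζ/√(1−ζ²)) = 100·exp(−π·0.682/√0.5349) = 5.34%.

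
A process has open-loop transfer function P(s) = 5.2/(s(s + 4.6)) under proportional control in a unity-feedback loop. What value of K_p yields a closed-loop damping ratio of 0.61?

K_p = 2.73

Closed-loop characteristic equation: s² + 4.6s + K_p·5.2 = 0.
So ω_n = √(5.2K_p) and 2ζω_n = 4.6, giving ζ = 4.6/(2√(5.2K_p)).
Setting ζ = 0.61: √(5.2K_p) = 4.6/(2·0.61) = 3.77, so K_p = 14.22/5.2 = 2.73.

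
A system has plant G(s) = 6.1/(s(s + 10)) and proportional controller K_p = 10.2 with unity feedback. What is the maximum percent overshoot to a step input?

From 1 + K_pG(s) = 0: s² + 10s + 62.22 = 0 ⇒ ω_n = 7.888, ζ = 0.6339.
%OS = 100·exp(−πζ/√(1−ζ²)) = 100·exp(−π·0.6339/√0.5982) = 7.62%.

7.62%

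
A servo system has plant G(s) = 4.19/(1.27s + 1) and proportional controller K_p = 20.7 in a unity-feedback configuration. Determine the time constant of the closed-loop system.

τ = 0.0145 s

Closed loop: T(s) = K_p·G/(1+K_p·G) = 86.73/(1.27s + 1 + 86.73), with pole at s = −(1 + 86.73)/1.27 = −69.08.
Closed-loop time constant τ = 1/69.08 = 0.0145 s.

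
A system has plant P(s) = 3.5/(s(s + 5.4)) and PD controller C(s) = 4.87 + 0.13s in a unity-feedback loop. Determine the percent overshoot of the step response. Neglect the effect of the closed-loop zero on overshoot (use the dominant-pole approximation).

4.25%

Forward path: (4.87 + 0.13s)·3.5/(s(s+5.4)). The closed-loop characteristic equation is s² + (5.4 + 3.5·0.13)s + 3.5·4.87 = 0.
That is s² + 5.855s + 17.05 = 0, so ω_n = 4.129 rad/s and ζ = 5.855/(2·4.129) = 0.7091.
%OS = 100·exp(−πζ/√(1−ζ²)) = 4.25%.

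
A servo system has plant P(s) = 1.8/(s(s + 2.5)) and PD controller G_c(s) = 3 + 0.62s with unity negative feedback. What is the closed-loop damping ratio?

ζ = 0.778

Forward path: (3 + 0.62s)·1.8/(s(s+2.5)). The closed-loop characteristic equation is s² + (2.5 + 1.8·0.62)s + 1.8·3 = 0.
That is s² + 3.616s + 5.4 = 0, so ω_n = 2.324 rad/s and ζ = 3.616/(2·2.324) = 0.778.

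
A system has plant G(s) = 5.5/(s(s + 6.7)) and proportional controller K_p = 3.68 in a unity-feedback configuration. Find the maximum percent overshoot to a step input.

3.01%

From 1 + K_pG(s) = 0: s² + 6.7s + 20.24 = 0 ⇒ ω_n = 4.499, ζ = 0.7446.
%OS = 100·exp(−πζ/√(1−ζ²)) = 100·exp(−π·0.7446/√0.4455) = 3.01%.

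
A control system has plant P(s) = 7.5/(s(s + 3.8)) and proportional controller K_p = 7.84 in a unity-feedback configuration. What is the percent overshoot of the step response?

44.8%

Closed-loop characteristic equation: s² + 3.8s + 58.8 = 0, so ω_n = 7.668 rad/s and ζ = 3.8/(2·7.668) = 0.2478.
%OS = 100·exp(−πζ/√(1−ζ²)) = 100·exp(−π·0.2478/√0.9386) = 44.8%.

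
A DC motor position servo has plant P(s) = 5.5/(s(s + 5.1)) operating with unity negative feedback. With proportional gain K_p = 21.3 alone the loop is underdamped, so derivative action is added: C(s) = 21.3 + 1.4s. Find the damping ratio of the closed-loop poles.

ζ = 0.591

Forward path: (21.3 + 1.4s)·5.5/(s(s+5.1)). The closed-loop characteristic equation is s² + (5.1 + 5.5·1.4)s + 5.5·21.3 = 0.
That is s² + 12.8s + 117.2 = 0, so ω_n = 10.82 rad/s and ζ = 12.8/(2·10.82) = 0.5913.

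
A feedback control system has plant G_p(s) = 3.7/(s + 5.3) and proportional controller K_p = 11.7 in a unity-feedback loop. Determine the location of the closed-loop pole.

s = -48.59

Closed-loop transfer function: T(s) = K_p·G_p(s)/(1 + K_p·G_p(s)) = 43.29/(s + 5.3 + 43.29) = 43.29/(s + 48.59).
The closed-loop pole is at s = −48.59.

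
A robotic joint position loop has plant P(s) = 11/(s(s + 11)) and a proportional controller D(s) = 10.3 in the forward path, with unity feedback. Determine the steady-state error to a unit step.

0

The open loop D(s)P(s) has a pole at the origin (type 1), so the static position error constant is infinite and e_ss = 1/(1+∞) = 0.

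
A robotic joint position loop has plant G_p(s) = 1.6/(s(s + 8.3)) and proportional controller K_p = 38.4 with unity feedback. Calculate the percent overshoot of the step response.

14.1%

The closed-loop denominator s² + 8.3s + 61.44 gives ω_n = √61.44 = 7.838 and ζ = 8.3/(2ω_n) = 0.5294.
%OS = 100·exp(−πζ/√(1−ζ²)) = 100·exp(−π·0.5294/√0.7197) = 14.1%.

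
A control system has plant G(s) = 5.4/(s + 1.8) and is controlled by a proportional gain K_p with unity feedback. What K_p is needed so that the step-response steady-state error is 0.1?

Steady-state error for a unit step on this type-0 loop is 1/(1 + K_p·G(0)).
G(0) = 3. Require 1/(1 + K_p·3) = 0.1, so 1 + 3·K_p = 10.
K_p = (10 − 1)/3 = 3.

K_p = 3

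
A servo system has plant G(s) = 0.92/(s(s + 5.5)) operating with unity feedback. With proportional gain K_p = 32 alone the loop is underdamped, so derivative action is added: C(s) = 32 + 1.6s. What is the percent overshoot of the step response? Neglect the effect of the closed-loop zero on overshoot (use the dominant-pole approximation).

7.18%

Forward path: (32 + 1.6s)·0.92/(s(s+5.5)). The closed-loop characteristic equation is s² + (5.5 + 0.92·1.6)s + 0.92·32 = 0.
That is s² + 6.972s + 29.44 = 0, so ω_n = 5.426 rad/s and ζ = 6.972/(2·5.426) = 0.6425.
%OS = 100·exp(−πζ/√(1−ζ²)) = 7.18%.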